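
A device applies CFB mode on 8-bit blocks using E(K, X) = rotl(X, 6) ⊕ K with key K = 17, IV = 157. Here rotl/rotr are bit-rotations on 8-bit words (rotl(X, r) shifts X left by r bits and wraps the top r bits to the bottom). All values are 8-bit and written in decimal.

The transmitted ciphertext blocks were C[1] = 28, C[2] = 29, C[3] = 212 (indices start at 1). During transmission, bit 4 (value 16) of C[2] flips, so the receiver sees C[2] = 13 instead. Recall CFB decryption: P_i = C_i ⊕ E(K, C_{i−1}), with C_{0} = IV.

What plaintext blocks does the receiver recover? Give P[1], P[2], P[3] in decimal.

P[1] = 106, P[2] = 27, P[3] = 134

Only C[2] changed, to 13. In CFB, a change in C_i flips the same bit in P_i and garbles P_{i+1}. Decrypting the received ciphertext:
P[1]: E(K, 157) = 118; 28 ⊕ 118 = 106.
P[2]: E(K, 28) = 22; 13 ⊕ 22 = 27.
P[3]: E(K, 13) = 82; 212 ⊕ 82 = 134.
Blocks that differ from the original plaintext: P[2], P[3].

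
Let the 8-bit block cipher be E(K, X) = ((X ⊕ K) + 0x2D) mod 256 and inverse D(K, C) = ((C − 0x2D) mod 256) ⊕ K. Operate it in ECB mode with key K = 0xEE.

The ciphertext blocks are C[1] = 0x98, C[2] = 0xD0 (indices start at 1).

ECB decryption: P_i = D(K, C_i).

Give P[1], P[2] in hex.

P[1] = 0x85, P[2] = 0x4D

P[1]: D(K, 0x98) = 0x85.
P[2]: D(K, 0xD0) = 0x4D.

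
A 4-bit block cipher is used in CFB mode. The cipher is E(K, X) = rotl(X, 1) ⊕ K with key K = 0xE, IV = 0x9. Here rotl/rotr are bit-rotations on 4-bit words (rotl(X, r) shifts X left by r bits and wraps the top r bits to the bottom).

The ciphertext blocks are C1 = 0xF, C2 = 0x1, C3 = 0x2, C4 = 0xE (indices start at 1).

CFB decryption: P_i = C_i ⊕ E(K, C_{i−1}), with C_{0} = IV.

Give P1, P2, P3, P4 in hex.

P1 = 0x2, P2 = 0x0, P3 = 0xE, P4 = 0x4

P1: E(K, 0x9) = 0xD; 0xF ⊕ 0xD = 0x2.
P2: E(K, 0xF) = 0x1; 0x1 ⊕ 0x1 = 0x0.
P3: E(K, 0x1) = 0xC; 0x2 ⊕ 0xC = 0xE.
P4: E(K, 0x2) = 0xA; 0xE ⊕ 0xA = 0x4.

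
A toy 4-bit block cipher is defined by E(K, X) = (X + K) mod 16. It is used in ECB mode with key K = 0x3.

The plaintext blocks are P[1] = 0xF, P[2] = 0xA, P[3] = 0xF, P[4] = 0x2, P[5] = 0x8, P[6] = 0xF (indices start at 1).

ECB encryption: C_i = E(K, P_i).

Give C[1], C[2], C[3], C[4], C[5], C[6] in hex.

C[1] = 0x2, C[2] = 0xD, C[3] = 0x2, C[4] = 0x5, C[5] = 0xB, C[6] = 0x2

C[1]: E(K, 0xF) = 0x2.
C[2]: E(K, 0xA) = 0xD.
C[3]: E(K, 0xF) = 0x2.
C[4]: E(K, 0x2) = 0x5.
C[5]: E(K, 0x8) = 0xB.
C[6]: E(K, 0xF) = 0x2.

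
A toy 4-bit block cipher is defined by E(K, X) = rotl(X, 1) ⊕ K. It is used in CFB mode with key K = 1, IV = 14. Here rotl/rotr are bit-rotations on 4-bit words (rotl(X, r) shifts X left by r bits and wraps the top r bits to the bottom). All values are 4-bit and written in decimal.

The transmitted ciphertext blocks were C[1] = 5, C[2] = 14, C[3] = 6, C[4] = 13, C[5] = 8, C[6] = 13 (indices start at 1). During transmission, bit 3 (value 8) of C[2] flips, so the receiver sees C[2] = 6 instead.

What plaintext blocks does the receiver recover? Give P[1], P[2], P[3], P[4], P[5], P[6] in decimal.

P[1] = 9, P[2] = 13, P[3] = 11, P[4] = 0, P[5] = 2, P[6] = 13

CFB decryption: P_i = C_i ⊕ E(K, C_{i−1}), with C_{0} = IV.
Only C[2] changed, to 6. In CFB, a change in C_i flips the same bit in P_i and garbles P_{i+1}. Decrypting the received ciphertext:
P[1]: E(K, 14) = 12; 5 ⊕ 12 = 9.
P[2]: E(K, 5) = 11; 6 ⊕ 11 = 13.
P[3]: E(K, 6) = 13; 6 ⊕ 13 = 11.
P[4]: E(K, 6) = 13; 13 ⊕ 13 = 0.
P[5]: E(K, 13) = 10; 8 ⊕ 10 = 2.
P[6]: E(K, 8) = 0; 13 ⊕ 0 = 13.
Blocks that differ from the original plaintext: P[2], P[3].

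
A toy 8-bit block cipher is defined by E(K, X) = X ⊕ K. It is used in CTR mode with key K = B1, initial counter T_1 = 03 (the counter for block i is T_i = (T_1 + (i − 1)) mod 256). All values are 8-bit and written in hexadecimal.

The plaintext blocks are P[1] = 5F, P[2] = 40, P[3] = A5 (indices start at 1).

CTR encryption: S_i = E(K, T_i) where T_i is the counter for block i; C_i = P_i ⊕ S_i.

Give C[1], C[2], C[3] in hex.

C[1]: T = 03, S = E(K, T) = B2; 5F ⊕ B2 = ED.
C[2]: T = 04, S = E(K, T) = B5; 40 ⊕ B5 = F5.
C[3]: T = 05, S = E(K, T) = B4; A5 ⊕ B4 = 11.

C[1] = ED, C[2] = F5, C[3] = 11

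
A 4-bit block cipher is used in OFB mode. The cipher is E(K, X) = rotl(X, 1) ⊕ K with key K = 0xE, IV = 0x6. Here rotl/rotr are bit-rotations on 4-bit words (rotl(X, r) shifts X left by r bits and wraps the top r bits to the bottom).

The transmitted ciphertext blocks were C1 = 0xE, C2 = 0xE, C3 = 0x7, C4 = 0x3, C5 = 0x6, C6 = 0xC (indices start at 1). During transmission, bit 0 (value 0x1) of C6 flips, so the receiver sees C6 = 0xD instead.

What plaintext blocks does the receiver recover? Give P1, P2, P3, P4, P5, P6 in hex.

OFB decryption: S_i = E(K, S_{i−1}) with S_{0} = IV; P_i = C_i ⊕ S_i.
Only C6 changed, to 0xD. In OFB, a change in C_i flips the same bit in P_i only; the keystream is unaffected. Decrypting the received ciphertext:
P1: S = E(K, 0x6) = 0x2; 0xE ⊕ 0x2 = 0xC.
P2: S = E(K, 0x2) = 0xA; 0xE ⊕ 0xA = 0x4.
P3: S = E(K, 0xA) = 0xB; 0x7 ⊕ 0xB = 0xC.
P4: S = E(K, 0xB) = 0x9; 0x3 ⊕ 0x9 = 0xA.
P5: S = E(K, 0x9) = 0xD; 0x6 ⊕ 0xD = 0xB.
P6: S = E(K, 0xD) = 0x5; 0xD ⊕ 0x5 = 0x8.
Blocks that differ from the original plaintext: P6.

P1 = 0xC, P2 = 0x4, P3 = 0xC, P4 = 0xA, P5 = 0xB, P6 = 0x8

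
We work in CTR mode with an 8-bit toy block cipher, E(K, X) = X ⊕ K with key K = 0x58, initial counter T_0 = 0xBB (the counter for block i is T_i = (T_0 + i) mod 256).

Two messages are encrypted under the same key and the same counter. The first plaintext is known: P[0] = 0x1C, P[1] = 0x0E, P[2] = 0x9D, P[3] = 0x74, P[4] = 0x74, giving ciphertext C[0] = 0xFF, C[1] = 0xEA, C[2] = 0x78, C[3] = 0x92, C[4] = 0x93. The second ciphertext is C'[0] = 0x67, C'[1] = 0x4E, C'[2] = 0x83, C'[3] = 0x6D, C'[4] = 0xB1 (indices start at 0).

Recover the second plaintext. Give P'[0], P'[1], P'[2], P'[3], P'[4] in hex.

P'[0] = 0x84, P'[1] = 0xAA, P'[2] = 0x66, P'[3] = 0x8B, P'[4] = 0x56

In CTR with a reused counter, both messages share the same keystream S_i, so C_i ⊕ C'_i = P_i ⊕ P'_i and thus P'_i = P_i ⊕ C_i ⊕ C'_i.
P'[0]: 0x1C ⊕ 0xFF ⊕ 0x67 = 0x84.
P'[1]: 0x0E ⊕ 0xEA ⊕ 0x4E = 0xAA.
P'[2]: 0x9D ⊕ 0x78 ⊕ 0x83 = 0x66.
P'[3]: 0x74 ⊕ 0x92 ⊕ 0x6D = 0x8B.
P'[4]: 0x74 ⊕ 0x93 ⊕ 0xB1 = 0x56.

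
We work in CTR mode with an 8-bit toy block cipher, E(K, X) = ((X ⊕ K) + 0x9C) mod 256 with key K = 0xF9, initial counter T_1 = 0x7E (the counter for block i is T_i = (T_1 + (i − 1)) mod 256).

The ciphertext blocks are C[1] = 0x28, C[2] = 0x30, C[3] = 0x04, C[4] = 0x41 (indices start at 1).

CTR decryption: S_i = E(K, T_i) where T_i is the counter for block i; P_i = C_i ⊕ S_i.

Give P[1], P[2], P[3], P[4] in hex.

P[1] = 0x0B, P[2] = 0x12, P[3] = 0x11, P[4] = 0x55

P[1]: T = 0x7E, S = E(K, T) = 0x23; 0x28 ⊕ 0x23 = 0x0B.
P[2]: T = 0x7F, S = E(K, T) = 0x22; 0x30 ⊕ 0x22 = 0x12.
P[3]: T = 0x80, S = E(K, T) = 0x15; 0x04 ⊕ 0x15 = 0x11.
P[4]: T = 0x81, S = E(K, T) = 0x14; 0x41 ⊕ 0x14 = 0x55.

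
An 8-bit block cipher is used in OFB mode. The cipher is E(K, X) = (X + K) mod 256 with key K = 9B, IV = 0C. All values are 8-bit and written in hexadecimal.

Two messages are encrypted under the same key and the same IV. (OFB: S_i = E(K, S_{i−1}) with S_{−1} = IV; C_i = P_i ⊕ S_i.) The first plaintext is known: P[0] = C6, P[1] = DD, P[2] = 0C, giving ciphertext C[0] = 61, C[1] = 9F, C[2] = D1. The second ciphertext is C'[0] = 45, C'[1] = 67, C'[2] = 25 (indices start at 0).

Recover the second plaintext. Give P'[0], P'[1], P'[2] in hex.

P'[0] = E2, P'[1] = 25, P'[2] = F8

In OFB with a reused IV, both messages share the same keystream S_i, so C_i ⊕ C'_i = P_i ⊕ P'_i and thus P'_i = P_i ⊕ C_i ⊕ C'_i.
P'[0]: C6 ⊕ 61 ⊕ 45 = E2.
P'[1]: DD ⊕ 9F ⊕ 67 = 25.
P'[2]: 0C ⊕ D1 ⊕ 25 = F8.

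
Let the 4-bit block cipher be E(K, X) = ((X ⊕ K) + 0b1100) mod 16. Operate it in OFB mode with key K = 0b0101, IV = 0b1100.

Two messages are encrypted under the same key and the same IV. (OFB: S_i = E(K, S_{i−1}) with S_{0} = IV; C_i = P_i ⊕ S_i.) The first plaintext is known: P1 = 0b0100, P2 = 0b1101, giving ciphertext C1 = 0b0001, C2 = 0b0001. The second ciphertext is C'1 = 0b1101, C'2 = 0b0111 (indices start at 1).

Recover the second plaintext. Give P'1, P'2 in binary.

In OFB with a reused IV, both messages share the same keystream S_i, so C_i ⊕ C'_i = P_i ⊕ P'_i and thus P'_i = P_i ⊕ C_i ⊕ C'_i.
P'1: 0b0100 ⊕ 0b0001 ⊕ 0b1101 = 0b1000.
P'2: 0b1101 ⊕ 0b0001 ⊕ 0b0111 = 0b1011.

P'1 = 0b1000, P'2 = 0b1011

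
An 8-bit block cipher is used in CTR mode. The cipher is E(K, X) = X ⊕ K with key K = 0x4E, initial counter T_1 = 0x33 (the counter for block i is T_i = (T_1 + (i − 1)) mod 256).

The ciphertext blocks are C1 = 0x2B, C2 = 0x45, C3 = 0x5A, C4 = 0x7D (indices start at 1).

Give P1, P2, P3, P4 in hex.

P1 = 0x56, P2 = 0x3F, P3 = 0x21, P4 = 0x05

CTR decryption: S_i = E(K, T_i) where T_i is the counter for block i; P_i = C_i ⊕ S_i.
P1: T = 0x33, S = E(K, T) = 0x7D; 0x2B ⊕ 0x7D = 0x56.
P2: T = 0x34, S = E(K, T) = 0x7A; 0x45 ⊕ 0x7A = 0x3F.
P3: T = 0x35, S = E(K, T) = 0x7B; 0x5A ⊕ 0x7B = 0x21.
P4: T = 0x36, S = E(K, T) = 0x78; 0x7D ⊕ 0x78 = 0x05.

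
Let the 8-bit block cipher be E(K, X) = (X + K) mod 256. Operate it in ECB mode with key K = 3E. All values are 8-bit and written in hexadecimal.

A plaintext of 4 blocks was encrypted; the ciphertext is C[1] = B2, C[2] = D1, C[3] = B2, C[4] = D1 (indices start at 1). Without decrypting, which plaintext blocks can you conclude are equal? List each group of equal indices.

P[1] = P[3]; P[2] = P[4]

ECB encrypts each block independently with the same key, so equal ciphertext blocks imply equal plaintext blocks.
C[1] = C[3] = B2, so P[1] = P[3].
C[2] = C[4] = D1, so P[2] = P[4].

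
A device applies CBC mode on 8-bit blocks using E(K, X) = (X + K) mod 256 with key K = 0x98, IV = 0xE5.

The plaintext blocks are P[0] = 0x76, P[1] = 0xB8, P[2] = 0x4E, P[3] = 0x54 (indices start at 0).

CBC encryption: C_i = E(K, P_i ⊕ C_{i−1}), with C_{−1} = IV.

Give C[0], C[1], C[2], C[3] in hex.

C[0]: P[0] ⊕ 0xE5 = 0x93; E(K, 0x93) = 0x2B.
C[1]: P[1] ⊕ 0x2B = 0x93; E(K, 0x93) = 0x2B.
C[2]: P[2] ⊕ 0x2B = 0x65; E(K, 0x65) = 0xFD.
C[3]: P[3] ⊕ 0xFD = 0xA9; E(K, 0xA9) = 0x41.

C[0] = 0x2B, C[1] = 0x2B, C[2] = 0xFD, C[3] = 0x41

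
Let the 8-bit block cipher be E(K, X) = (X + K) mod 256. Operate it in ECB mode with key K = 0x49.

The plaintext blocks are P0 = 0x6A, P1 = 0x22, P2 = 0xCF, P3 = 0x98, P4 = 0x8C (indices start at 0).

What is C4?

ECB encryption: C_i = E(K, P_i).
C4: E(K, 0x8C) = 0xD5.

C4 = 0xD5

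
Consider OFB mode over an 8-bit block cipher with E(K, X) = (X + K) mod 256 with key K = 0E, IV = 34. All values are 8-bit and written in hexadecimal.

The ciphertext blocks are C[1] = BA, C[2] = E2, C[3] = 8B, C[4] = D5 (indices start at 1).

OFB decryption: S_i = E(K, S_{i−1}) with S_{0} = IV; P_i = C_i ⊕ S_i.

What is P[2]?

P[1]: S = E(K, 34) = 42; BA ⊕ 42 = F8.
P[2]: S = E(K, 42) = 50; E2 ⊕ 50 = B2.

P[2] = B2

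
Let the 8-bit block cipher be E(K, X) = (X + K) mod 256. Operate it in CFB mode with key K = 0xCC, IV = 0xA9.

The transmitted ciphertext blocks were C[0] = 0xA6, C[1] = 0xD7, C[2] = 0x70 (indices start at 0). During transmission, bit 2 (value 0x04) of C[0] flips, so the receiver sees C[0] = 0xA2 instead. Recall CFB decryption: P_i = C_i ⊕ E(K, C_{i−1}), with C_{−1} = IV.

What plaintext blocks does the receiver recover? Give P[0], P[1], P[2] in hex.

Only C[0] changed, to 0xA2. In CFB, a change in C_i flips the same bit in P_i and garbles P_{i+1}. Decrypting the received ciphertext:
P[0]: E(K, 0xA9) = 0x75; 0xA2 ⊕ 0x75 = 0xD7.
P[1]: E(K, 0xA2) = 0x6E; 0xD7 ⊕ 0x6E = 0xB9.
P[2]: E(K, 0xD7) = 0xA3; 0x70 ⊕ 0xA3 = 0xD3.
Blocks that differ from the original plaintext: P[0], P[1].

P[0] = 0xD7, P[1] = 0xB9, P[2] = 0xD3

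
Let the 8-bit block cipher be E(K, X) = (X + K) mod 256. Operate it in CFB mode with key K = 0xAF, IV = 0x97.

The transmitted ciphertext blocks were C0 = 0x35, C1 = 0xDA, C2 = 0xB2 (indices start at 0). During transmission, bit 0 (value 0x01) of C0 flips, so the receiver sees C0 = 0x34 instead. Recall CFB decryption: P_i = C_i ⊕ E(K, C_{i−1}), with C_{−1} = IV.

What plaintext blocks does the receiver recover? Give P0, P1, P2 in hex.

P0 = 0x72, P1 = 0x39, P2 = 0x3B

Only C0 changed, to 0x34. In CFB, a change in C_i flips the same bit in P_i and garbles P_{i+1}. Decrypting the received ciphertext:
P0: E(K, 0x97) = 0x46; 0x34 ⊕ 0x46 = 0x72.
P1: E(K, 0x34) = 0xE3; 0xDA ⊕ 0xE3 = 0x39.
P2: E(K, 0xDA) = 0x89; 0xB2 ⊕ 0x89 = 0x3B.
Blocks that differ from the original plaintext: P0, P1.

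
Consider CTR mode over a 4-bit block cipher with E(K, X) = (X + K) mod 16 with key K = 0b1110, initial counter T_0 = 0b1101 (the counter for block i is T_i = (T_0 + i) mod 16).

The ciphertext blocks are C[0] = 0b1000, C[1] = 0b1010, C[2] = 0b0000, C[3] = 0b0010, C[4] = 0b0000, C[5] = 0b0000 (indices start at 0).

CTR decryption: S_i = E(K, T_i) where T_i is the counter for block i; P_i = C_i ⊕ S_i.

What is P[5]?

P[5] = 0b0000

P[5]: T = 0b0010, S = E(K, T) = 0b0000; 0b0000 ⊕ 0b0000 = 0b0000.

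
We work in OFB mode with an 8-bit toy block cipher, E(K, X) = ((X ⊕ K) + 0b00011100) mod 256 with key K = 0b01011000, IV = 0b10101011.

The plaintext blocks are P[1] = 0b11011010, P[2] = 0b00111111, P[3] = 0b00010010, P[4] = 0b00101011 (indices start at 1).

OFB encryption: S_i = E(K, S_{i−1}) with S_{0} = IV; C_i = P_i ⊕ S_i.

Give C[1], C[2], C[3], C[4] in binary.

C[1]: S = E(K, 0b10101011) = 0b00001111; 0b11011010 ⊕ 0b00001111 = 0b11010101.
C[2]: S = E(K, 0b00001111) = 0b01110011; 0b00111111 ⊕ 0b01110011 = 0b01001100.
C[3]: S = E(K, 0b01110011) = 0b01000111; 0b00010010 ⊕ 0b01000111 = 0b01010101.
C[4]: S = E(K, 0b01000111) = 0b00111011; 0b00101011 ⊕ 0b00111011 = 0b00010000.

C[1] = 0b11010101, C[2] = 0b01001100, C[3] = 0b01010101, C[4] = 0b00010000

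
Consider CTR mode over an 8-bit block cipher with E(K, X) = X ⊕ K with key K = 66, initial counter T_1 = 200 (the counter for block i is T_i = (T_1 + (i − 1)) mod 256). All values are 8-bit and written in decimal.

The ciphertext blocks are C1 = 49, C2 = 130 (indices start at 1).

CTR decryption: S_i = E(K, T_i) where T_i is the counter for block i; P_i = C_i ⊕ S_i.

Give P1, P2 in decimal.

P1 = 187, P2 = 9

P1: T = 200, S = E(K, T) = 138; 49 ⊕ 138 = 187.
P2: T = 201, S = E(K, T) = 139; 130 ⊕ 139 = 9.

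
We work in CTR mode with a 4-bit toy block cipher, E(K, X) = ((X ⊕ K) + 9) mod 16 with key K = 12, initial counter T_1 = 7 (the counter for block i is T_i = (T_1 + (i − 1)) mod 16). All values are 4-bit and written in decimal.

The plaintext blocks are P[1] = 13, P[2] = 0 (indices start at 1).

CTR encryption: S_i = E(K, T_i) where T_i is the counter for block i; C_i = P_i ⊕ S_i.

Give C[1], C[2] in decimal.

C[1] = 9, C[2] = 13

C[1]: T = 7, S = E(K, T) = 4; 13 ⊕ 4 = 9.
C[2]: T = 8, S = E(K, T) = 13; 0 ⊕ 13 = 13.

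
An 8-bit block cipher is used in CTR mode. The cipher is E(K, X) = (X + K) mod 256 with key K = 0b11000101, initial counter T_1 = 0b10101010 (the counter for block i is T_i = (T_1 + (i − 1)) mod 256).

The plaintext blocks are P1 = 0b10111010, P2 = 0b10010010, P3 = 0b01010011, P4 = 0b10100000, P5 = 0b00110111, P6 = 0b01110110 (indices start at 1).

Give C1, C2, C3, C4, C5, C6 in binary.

CTR encryption: S_i = E(K, T_i) where T_i is the counter for block i; C_i = P_i ⊕ S_i.
C1: T = 0b10101010, S = E(K, T) = 0b01101111; 0b10111010 ⊕ 0b01101111 = 0b11010101.
C2: T = 0b10101011, S = E(K, T) = 0b01110000; 0b10010010 ⊕ 0b01110000 = 0b11100010.
C3: T = 0b10101100, S = E(K, T) = 0b01110001; 0b01010011 ⊕ 0b01110001 = 0b00100010.
C4: T = 0b10101101, S = E(K, T) = 0b01110010; 0b10100000 ⊕ 0b01110010 = 0b11010010.
C5: T = 0b10101110, S = E(K, T) = 0b01110011; 0b00110111 ⊕ 0b01110011 = 0b01000100.
C6: T = 0b10101111, S = E(K, T) = 0b01110100; 0b01110110 ⊕ 0b01110100 = 0b00000010.

C1 = 0b11010101, C2 = 0b11100010, C3 = 0b00100010, C4 = 0b11010010, C5 = 0b01000100, C6 = 0b00000010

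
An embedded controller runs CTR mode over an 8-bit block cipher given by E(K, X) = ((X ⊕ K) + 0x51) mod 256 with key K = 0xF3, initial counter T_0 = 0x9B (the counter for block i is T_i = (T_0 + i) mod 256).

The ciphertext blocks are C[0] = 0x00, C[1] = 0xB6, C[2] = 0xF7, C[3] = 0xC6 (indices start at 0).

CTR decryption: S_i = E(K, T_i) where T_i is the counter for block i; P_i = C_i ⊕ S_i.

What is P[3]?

P[3] = 0x78

P[3]: T = 0x9E, S = E(K, T) = 0xBE; 0xC6 ⊕ 0xBE = 0x78.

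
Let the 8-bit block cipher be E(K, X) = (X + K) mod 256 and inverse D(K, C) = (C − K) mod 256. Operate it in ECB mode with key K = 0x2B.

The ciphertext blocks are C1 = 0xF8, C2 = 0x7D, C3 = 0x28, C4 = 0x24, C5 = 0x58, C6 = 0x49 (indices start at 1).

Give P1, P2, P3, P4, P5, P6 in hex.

ECB decryption: P_i = D(K, C_i).
P1: D(K, 0xF8) = 0xCD.
P2: D(K, 0x7D) = 0x52.
P3: D(K, 0x28) = 0xFD.
P4: D(K, 0x24) = 0xF9.
P5: D(K, 0x58) = 0x2D.
P6: D(K, 0x49) = 0x1E.

P1 = 0xCD, P2 = 0x52, P3 = 0xFD, P4 = 0xF9, P5 = 0x2D, P6 = 0x1E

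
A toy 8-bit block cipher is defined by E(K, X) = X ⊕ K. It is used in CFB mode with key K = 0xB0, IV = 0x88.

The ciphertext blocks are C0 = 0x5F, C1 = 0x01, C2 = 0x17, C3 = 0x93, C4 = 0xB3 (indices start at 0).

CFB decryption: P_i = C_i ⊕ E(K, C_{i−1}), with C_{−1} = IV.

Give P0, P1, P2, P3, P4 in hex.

P0 = 0x67, P1 = 0xEE, P2 = 0xA6, P3 = 0x34, P4 = 0x90

P0: E(K, 0x88) = 0x38; 0x5F ⊕ 0x38 = 0x67.
P1: E(K, 0x5F) = 0xEF; 0x01 ⊕ 0xEF = 0xEE.
P2: E(K, 0x01) = 0xB1; 0x17 ⊕ 0xB1 = 0xA6.
P3: E(K, 0x17) = 0xA7; 0x93 ⊕ 0xA7 = 0x34.
P4: E(K, 0x93) = 0x23; 0xB3 ⊕ 0x23 = 0x90.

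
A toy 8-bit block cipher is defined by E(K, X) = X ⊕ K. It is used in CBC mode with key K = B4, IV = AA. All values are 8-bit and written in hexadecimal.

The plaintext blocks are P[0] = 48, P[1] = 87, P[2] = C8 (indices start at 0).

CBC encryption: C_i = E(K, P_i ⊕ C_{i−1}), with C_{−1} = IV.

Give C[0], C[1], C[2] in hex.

C[0] = 56, C[1] = 65, C[2] = 19

C[0]: P[0] ⊕ AA = E2; E(K, E2) = 56.
C[1]: P[1] ⊕ 56 = D1; E(K, D1) = 65.
C[2]: P[2] ⊕ 65 = AD; E(K, AD) = 19.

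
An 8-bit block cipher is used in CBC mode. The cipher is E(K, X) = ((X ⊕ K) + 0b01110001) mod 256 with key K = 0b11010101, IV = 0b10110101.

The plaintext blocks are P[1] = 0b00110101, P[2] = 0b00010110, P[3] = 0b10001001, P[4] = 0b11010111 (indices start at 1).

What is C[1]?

CBC encryption: C_i = E(K, P_i ⊕ C_{i−1}), with C_{0} = IV.
C[1]: P[1] ⊕ 0b10110101 = 0b10000000; E(K, 0b10000000) = 0b11000110.

C[1] = 0b11000110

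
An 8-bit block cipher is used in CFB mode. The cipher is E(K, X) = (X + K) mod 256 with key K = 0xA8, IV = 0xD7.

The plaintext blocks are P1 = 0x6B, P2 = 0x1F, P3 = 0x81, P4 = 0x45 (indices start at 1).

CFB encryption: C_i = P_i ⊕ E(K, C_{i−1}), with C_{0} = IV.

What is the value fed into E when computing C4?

0xCA

C1: E(K, 0xD7) = 0x7F; 0x6B ⊕ 0x7F = 0x14.
C2: E(K, 0x14) = 0xBC; 0x1F ⊕ 0xBC = 0xA3.
C3: E(K, 0xA3) = 0x4B; 0x81 ⊕ 0x4B = 0xCA.
C4: E(K, 0xCA) = 0x72; 0x45 ⊕ 0x72 = 0x37.
So the input to E for block 4 is 0xCA.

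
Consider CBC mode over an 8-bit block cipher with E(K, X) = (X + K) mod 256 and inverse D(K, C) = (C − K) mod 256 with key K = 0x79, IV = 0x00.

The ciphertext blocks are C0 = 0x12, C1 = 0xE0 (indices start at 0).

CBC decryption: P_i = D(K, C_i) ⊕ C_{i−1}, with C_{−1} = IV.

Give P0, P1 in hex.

P0 = 0x99, P1 = 0x75

P0: D(K, 0x12) = 0x99; 0x99 ⊕ 0x00 = 0x99.
P1: D(K, 0xE0) = 0x67; 0x67 ⊕ 0x12 = 0x75.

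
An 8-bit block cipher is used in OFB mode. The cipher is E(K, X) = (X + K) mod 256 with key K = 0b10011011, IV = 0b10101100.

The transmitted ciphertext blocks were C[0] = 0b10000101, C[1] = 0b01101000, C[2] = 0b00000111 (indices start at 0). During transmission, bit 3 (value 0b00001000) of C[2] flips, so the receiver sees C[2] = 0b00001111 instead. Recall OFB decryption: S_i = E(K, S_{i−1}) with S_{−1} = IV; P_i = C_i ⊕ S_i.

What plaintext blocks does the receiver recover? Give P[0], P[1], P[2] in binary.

Only C[2] changed, to 0b00001111. In OFB, a change in C_i flips the same bit in P_i only; the keystream is unaffected. Decrypting the received ciphertext:
P[0]: S = E(K, 0b10101100) = 0b01000111; 0b10000101 ⊕ 0b01000111 = 0b11000010.
P[1]: S = E(K, 0b01000111) = 0b11100010; 0b01101000 ⊕ 0b11100010 = 0b10001010.
P[2]: S = E(K, 0b11100010) = 0b01111101; 0b00001111 ⊕ 0b01111101 = 0b01110010.
Blocks that differ from the original plaintext: P[2].

P[0] = 0b11000010, P[1] = 0b10001010, P[2] = 0b01110010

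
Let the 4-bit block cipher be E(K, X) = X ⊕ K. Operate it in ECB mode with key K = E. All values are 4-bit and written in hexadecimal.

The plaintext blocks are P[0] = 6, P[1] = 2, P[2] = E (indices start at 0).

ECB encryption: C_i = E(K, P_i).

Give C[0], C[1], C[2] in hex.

C[0]: E(K, 6) = 8.
C[1]: E(K, 2) = C.
C[2]: E(K, E) = 0.

C[0] = 8, C[1] = C, C[2] = 0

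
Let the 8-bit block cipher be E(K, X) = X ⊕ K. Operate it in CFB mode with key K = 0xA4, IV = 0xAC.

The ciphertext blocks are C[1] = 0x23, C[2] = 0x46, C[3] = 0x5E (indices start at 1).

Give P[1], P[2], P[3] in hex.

CFB decryption: P_i = C_i ⊕ E(K, C_{i−1}), with C_{0} = IV.
P[1]: E(K, 0xAC) = 0x08; 0x23 ⊕ 0x08 = 0x2B.
P[2]: E(K, 0x23) = 0x87; 0x46 ⊕ 0x87 = 0xC1.
P[3]: E(K, 0x46) = 0xE2; 0x5E ⊕ 0xE2 = 0xBC.

P[1] = 0x2B, P[2] = 0xC1, P[3] = 0xBC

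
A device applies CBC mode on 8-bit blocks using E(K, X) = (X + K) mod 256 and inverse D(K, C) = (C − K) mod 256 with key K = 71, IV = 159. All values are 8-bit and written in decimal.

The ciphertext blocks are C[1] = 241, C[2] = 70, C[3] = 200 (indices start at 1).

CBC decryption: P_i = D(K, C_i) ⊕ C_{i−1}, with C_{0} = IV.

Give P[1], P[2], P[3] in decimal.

P[1]: D(K, 241) = 170; 170 ⊕ 159 = 53.
P[2]: D(K, 70) = 255; 255 ⊕ 241 = 14.
P[3]: D(K, 200) = 129; 129 ⊕ 70 = 199.

P[1] = 53, P[2] = 14, P[3] = 199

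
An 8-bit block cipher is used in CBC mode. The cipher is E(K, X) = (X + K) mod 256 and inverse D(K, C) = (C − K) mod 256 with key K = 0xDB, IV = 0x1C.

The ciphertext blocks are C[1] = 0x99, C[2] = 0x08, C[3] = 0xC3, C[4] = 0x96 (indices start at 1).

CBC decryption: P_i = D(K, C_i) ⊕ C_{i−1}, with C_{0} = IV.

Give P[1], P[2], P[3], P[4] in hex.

P[1] = 0xA2, P[2] = 0xB4, P[3] = 0xE0, P[4] = 0x78

P[1]: D(K, 0x99) = 0xBE; 0xBE ⊕ 0x1C = 0xA2.
P[2]: D(K, 0x08) = 0x2D; 0x2D ⊕ 0x99 = 0xB4.
P[3]: D(K, 0xC3) = 0xE8; 0xE8 ⊕ 0x08 = 0xE0.
P[4]: D(K, 0x96) = 0xBB; 0xBB ⊕ 0xC3 = 0x78.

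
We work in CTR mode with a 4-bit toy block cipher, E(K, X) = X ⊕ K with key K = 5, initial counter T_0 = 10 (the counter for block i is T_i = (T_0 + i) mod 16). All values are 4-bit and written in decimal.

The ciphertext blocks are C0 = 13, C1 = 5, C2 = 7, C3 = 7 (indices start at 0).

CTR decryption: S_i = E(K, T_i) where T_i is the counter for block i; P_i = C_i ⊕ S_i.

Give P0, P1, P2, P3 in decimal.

P0: T = 10, S = E(K, T) = 15; 13 ⊕ 15 = 2.
P1: T = 11, S = E(K, T) = 14; 5 ⊕ 14 = 11.
P2: T = 12, S = E(K, T) = 9; 7 ⊕ 9 = 14.
P3: T = 13, S = E(K, T) = 8; 7 ⊕ 8 = 15.

P0 = 2, P1 = 11, P2 = 14, P3 = 15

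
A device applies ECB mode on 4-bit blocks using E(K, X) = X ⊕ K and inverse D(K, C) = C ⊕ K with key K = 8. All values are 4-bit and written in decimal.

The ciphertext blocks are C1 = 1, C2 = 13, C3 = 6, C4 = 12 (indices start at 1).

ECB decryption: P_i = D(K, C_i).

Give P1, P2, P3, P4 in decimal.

P1: D(K, 1) = 9.
P2: D(K, 13) = 5.
P3: D(K, 6) = 14.
P4: D(K, 12) = 4.

P1 = 9, P2 = 5, P3 = 14, P4 = 4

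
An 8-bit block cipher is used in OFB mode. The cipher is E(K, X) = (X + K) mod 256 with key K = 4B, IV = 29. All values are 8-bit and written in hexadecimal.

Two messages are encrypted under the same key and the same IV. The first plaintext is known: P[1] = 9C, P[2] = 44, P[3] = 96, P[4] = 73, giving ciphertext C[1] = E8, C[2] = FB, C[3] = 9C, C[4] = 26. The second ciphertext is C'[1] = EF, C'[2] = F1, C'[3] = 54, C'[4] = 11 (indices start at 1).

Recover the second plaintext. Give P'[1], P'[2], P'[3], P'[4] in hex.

In OFB with a reused IV, both messages share the same keystream S_i, so C_i ⊕ C'_i = P_i ⊕ P'_i and thus P'_i = P_i ⊕ C_i ⊕ C'_i.
P'[1]: 9C ⊕ E8 ⊕ EF = 9B.
P'[2]: 44 ⊕ FB ⊕ F1 = 4E.
P'[3]: 96 ⊕ 9C ⊕ 54 = 5E.
P'[4]: 73 ⊕ 26 ⊕ 11 = 44.

P'[1] = 9B, P'[2] = 4E, P'[3] = 5E, P'[4] = 44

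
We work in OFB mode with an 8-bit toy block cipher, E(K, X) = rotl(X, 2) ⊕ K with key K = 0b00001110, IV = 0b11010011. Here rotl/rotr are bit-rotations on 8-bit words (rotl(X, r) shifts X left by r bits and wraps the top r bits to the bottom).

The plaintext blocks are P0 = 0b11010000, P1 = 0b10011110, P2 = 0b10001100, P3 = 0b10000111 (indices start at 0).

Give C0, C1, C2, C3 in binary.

OFB encryption: S_i = E(K, S_{i−1}) with S_{−1} = IV; C_i = P_i ⊕ S_i.
C0: S = E(K, 0b11010011) = 0b01000001; 0b11010000 ⊕ 0b01000001 = 0b10010001.
C1: S = E(K, 0b01000001) = 0b00001011; 0b10011110 ⊕ 0b00001011 = 0b10010101.
C2: S = E(K, 0b00001011) = 0b00100010; 0b10001100 ⊕ 0b00100010 = 0b10101110.
C3: S = E(K, 0b00100010) = 0b10000110; 0b10000111 ⊕ 0b10000110 = 0b00000001.

C0 = 0b10010001, C1 = 0b10010101, C2 = 0b10101110, C3 = 0b00000001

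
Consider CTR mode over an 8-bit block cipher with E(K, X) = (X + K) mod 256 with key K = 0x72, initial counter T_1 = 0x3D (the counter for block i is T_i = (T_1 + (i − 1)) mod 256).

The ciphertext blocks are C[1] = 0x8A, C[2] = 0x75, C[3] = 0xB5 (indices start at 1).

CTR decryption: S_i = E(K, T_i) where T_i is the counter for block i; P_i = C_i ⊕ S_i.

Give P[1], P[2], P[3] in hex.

P[1]: T = 0x3D, S = E(K, T) = 0xAF; 0x8A ⊕ 0xAF = 0x25.
P[2]: T = 0x3E, S = E(K, T) = 0xB0; 0x75 ⊕ 0xB0 = 0xC5.
P[3]: T = 0x3F, S = E(K, T) = 0xB1; 0xB5 ⊕ 0xB1 = 0x04.

P[1] = 0x25, P[2] = 0xC5, P[3] = 0x04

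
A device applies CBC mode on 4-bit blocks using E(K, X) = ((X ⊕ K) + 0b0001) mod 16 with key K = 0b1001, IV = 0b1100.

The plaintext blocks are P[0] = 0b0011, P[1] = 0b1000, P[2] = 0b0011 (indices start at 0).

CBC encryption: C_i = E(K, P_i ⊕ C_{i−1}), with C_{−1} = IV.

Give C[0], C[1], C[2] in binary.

C[0]: P[0] ⊕ 0b1100 = 0b1111; E(K, 0b1111) = 0b0111.
C[1]: P[1] ⊕ 0b0111 = 0b1111; E(K, 0b1111) = 0b0111.
C[2]: P[2] ⊕ 0b0111 = 0b0100; E(K, 0b0100) = 0b1110.

C[0] = 0b0111, C[1] = 0b0111, C[2] = 0b1110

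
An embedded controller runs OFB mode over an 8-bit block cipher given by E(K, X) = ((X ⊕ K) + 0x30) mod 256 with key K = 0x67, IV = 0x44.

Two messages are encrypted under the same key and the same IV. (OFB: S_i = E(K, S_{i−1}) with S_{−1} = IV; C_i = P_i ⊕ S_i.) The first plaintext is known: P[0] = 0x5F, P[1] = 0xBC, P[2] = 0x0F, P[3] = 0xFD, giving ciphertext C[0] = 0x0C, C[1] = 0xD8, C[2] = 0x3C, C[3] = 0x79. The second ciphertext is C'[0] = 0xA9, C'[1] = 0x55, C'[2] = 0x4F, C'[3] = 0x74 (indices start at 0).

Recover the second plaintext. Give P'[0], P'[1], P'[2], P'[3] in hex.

P'[0] = 0xFA, P'[1] = 0x31, P'[2] = 0x7C, P'[3] = 0xF0

In OFB with a reused IV, both messages share the same keystream S_i, so C_i ⊕ C'_i = P_i ⊕ P'_i and thus P'_i = P_i ⊕ C_i ⊕ C'_i.
P'[0]: 0x5F ⊕ 0x0C ⊕ 0xA9 = 0xFA.
P'[1]: 0xBC ⊕ 0xD8 ⊕ 0x55 = 0x31.
P'[2]: 0x0F ⊕ 0x3C ⊕ 0x4F = 0x7C.
P'[3]: 0xFD ⊕ 0x79 ⊕ 0x74 = 0xF0.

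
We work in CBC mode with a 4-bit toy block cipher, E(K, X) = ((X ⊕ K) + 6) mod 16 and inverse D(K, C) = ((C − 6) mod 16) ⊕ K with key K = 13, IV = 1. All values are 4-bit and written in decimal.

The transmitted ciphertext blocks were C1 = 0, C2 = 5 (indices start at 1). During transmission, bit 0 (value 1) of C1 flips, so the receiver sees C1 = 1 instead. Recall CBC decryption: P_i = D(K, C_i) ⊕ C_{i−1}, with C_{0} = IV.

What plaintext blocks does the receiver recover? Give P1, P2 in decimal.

P1 = 7, P2 = 3

Only C1 changed, to 1. In CBC, a change in C_i garbles P_i and flips the same bit in P_{i+1}. Decrypting the received ciphertext:
P1: D(K, 1) = 6; 6 ⊕ 1 = 7.
P2: D(K, 5) = 2; 2 ⊕ 1 = 3.
Blocks that differ from the original plaintext: P1, P2.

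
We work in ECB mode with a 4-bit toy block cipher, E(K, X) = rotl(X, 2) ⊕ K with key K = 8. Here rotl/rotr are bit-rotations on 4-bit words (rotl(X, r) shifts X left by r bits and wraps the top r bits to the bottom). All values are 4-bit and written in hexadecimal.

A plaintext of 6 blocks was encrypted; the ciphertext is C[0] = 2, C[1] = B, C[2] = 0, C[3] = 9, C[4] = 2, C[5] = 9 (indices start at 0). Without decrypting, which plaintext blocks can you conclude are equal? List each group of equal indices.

P[0] = P[4]; P[3] = P[5]

ECB encrypts each block independently with the same key, so equal ciphertext blocks imply equal plaintext blocks.
C[0] = C[4] = 2, so P[0] = P[4].
C[3] = C[5] = 9, so P[3] = P[5].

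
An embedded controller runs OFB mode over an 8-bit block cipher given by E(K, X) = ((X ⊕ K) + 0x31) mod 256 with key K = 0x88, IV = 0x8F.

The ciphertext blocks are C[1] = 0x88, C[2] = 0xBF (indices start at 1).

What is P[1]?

P[1] = 0xB0

OFB decryption: S_i = E(K, S_{i−1}) with S_{0} = IV; P_i = C_i ⊕ S_i.
P[1]: S = E(K, 0x8F) = 0x38; 0x88 ⊕ 0x38 = 0xB0.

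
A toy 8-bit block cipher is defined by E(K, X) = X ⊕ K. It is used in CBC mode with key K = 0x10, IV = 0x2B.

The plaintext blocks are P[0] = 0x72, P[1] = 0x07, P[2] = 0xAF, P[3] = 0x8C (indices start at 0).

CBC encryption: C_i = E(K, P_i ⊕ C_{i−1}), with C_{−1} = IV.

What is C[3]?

C[0]: P[0] ⊕ 0x2B = 0x59; E(K, 0x59) = 0x49.
C[1]: P[1] ⊕ 0x49 = 0x4E; E(K, 0x4E) = 0x5E.
C[2]: P[2] ⊕ 0x5E = 0xF1; E(K, 0xF1) = 0xE1.
C[3]: P[3] ⊕ 0xE1 = 0x6D; E(K, 0x6D) = 0x7D.

C[3] = 0x7D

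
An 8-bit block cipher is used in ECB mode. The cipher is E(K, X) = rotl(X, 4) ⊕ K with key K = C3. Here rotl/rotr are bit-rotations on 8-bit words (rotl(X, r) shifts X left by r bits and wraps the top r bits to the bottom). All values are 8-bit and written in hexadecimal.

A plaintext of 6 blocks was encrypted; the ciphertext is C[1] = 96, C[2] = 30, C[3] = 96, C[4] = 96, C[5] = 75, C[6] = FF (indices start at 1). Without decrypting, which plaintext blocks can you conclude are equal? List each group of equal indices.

ECB encrypts each block independently with the same key, so equal ciphertext blocks imply equal plaintext blocks.
C[1] = C[3] = C[4] = 96, so P[1] = P[3] = P[4].

P[1] = P[3] = P[4]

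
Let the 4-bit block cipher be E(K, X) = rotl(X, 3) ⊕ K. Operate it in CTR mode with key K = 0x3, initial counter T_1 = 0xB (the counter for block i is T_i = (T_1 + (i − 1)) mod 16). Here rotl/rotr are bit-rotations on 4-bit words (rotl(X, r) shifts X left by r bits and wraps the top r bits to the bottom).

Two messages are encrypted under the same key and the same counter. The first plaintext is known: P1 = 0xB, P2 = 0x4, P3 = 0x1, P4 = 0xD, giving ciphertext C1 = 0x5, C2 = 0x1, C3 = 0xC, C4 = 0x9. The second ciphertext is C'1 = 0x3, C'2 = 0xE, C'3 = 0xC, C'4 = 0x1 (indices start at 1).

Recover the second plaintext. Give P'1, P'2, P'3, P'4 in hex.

P'1 = 0xD, P'2 = 0xB, P'3 = 0x1, P'4 = 0x5

In CTR with a reused counter, both messages share the same keystream S_i, so C_i ⊕ C'_i = P_i ⊕ P'_i and thus P'_i = P_i ⊕ C_i ⊕ C'_i.
P'1: 0xB ⊕ 0x5 ⊕ 0x3 = 0xD.
P'2: 0x4 ⊕ 0x1 ⊕ 0xE = 0xB.
P'3: 0x1 ⊕ 0xC ⊕ 0xC = 0x1.
P'4: 0xD ⊕ 0x9 ⊕ 0x1 = 0x5.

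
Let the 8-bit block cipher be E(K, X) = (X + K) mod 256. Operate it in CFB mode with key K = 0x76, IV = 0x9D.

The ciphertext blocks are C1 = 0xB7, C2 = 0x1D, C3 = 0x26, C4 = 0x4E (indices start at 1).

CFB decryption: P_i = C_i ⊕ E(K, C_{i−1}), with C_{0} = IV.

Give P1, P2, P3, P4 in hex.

P1: E(K, 0x9D) = 0x13; 0xB7 ⊕ 0x13 = 0xA4.
P2: E(K, 0xB7) = 0x2D; 0x1D ⊕ 0x2D = 0x30.
P3: E(K, 0x1D) = 0x93; 0x26 ⊕ 0x93 = 0xB5.
P4: E(K, 0x26) = 0x9C; 0x4E ⊕ 0x9C = 0xD2.

P1 = 0xA4, P2 = 0x30, P3 = 0xB5, P4 = 0xD2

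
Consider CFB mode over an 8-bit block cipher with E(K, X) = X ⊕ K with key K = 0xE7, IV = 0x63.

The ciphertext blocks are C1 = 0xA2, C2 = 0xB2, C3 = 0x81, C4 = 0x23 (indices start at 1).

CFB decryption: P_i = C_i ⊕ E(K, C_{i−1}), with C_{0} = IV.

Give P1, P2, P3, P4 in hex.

P1 = 0x26, P2 = 0xF7, P3 = 0xD4, P4 = 0x45

P1: E(K, 0x63) = 0x84; 0xA2 ⊕ 0x84 = 0x26.
P2: E(K, 0xA2) = 0x45; 0xB2 ⊕ 0x45 = 0xF7.
P3: E(K, 0xB2) = 0x55; 0x81 ⊕ 0x55 = 0xD4.
P4: E(K, 0x81) = 0x66; 0x23 ⊕ 0x66 = 0x45.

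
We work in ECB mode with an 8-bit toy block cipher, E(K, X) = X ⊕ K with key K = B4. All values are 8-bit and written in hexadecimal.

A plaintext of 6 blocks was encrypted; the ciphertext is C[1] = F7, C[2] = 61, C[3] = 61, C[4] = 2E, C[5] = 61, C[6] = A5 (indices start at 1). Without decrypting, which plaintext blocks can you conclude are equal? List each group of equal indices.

P[2] = P[3] = P[5]

ECB encrypts each block independently with the same key, so equal ciphertext blocks imply equal plaintext blocks.
C[2] = C[3] = C[5] = 61, so P[2] = P[3] = P[5].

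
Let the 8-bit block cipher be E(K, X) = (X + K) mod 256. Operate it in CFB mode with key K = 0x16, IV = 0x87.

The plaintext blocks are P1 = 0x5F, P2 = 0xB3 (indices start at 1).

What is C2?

CFB encryption: C_i = P_i ⊕ E(K, C_{i−1}), with C_{0} = IV.
C1: E(K, 0x87) = 0x9D; 0x5F ⊕ 0x9D = 0xC2.
C2: E(K, 0xC2) = 0xD8; 0xB3 ⊕ 0xD8 = 0x6B.

C2 = 0x6B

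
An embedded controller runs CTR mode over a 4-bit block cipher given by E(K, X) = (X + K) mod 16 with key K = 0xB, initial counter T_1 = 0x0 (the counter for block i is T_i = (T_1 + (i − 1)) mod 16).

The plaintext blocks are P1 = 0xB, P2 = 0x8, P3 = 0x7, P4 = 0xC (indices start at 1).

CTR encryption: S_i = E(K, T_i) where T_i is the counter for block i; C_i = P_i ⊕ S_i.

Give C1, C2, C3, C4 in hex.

C1: T = 0x0, S = E(K, T) = 0xB; 0xB ⊕ 0xB = 0x0.
C2: T = 0x1, S = E(K, T) = 0xC; 0x8 ⊕ 0xC = 0x4.
C3: T = 0x2, S = E(K, T) = 0xD; 0x7 ⊕ 0xD = 0xA.
C4: T = 0x3, S = E(K, T) = 0xE; 0xC ⊕ 0xE = 0x2.

C1 = 0x0, C2 = 0x4, C3 = 0xA, C4 = 0x2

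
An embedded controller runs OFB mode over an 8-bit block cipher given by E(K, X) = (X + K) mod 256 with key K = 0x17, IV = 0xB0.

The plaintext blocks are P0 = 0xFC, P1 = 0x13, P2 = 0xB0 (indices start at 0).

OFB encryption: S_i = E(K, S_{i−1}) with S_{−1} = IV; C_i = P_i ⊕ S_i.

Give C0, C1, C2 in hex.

C0 = 0x3B, C1 = 0xCD, C2 = 0x45

C0: S = E(K, 0xB0) = 0xC7; 0xFC ⊕ 0xC7 = 0x3B.
C1: S = E(K, 0xC7) = 0xDE; 0x13 ⊕ 0xDE = 0xCD.
C2: S = E(K, 0xDE) = 0xF5; 0xB0 ⊕ 0xF5 = 0x45.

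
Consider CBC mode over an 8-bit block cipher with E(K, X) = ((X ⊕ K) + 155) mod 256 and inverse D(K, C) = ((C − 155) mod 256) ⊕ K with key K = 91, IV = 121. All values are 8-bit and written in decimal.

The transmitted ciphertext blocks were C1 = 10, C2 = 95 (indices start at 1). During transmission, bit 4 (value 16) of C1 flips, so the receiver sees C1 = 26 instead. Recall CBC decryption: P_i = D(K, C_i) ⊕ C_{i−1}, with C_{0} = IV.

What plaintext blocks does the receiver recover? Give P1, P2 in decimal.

P1 = 93, P2 = 133

Only C1 changed, to 26. In CBC, a change in C_i garbles P_i and flips the same bit in P_{i+1}. Decrypting the received ciphertext:
P1: D(K, 26) = 36; 36 ⊕ 121 = 93.
P2: D(K, 95) = 159; 159 ⊕ 26 = 133.
Blocks that differ from the original plaintext: P1, P2.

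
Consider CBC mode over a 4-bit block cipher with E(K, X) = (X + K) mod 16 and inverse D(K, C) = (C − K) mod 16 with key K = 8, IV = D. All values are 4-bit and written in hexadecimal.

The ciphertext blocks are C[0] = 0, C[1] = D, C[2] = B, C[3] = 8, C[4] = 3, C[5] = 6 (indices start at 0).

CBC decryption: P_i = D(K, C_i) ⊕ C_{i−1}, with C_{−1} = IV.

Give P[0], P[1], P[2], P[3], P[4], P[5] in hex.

P[0] = 5, P[1] = 5, P[2] = E, P[3] = B, P[4] = 3, P[5] = D

P[0]: D(K, 0) = 8; 8 ⊕ D = 5.
P[1]: D(K, D) = 5; 5 ⊕ 0 = 5.
P[2]: D(K, B) = 3; 3 ⊕ D = E.
P[3]: D(K, 8) = 0; 0 ⊕ B = B.
P[4]: D(K, 3) = B; B ⊕ 8 = 3.
P[5]: D(K, 6) = E; E ⊕ 3 = D.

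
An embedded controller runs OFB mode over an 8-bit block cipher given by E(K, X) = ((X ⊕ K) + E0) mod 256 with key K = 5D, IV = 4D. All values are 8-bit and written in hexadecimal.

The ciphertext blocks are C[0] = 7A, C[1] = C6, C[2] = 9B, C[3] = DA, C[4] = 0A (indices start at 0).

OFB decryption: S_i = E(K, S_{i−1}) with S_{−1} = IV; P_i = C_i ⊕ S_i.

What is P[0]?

P[0]: S = E(K, 4D) = F0; 7A ⊕ F0 = 8A.

P[0] = 8A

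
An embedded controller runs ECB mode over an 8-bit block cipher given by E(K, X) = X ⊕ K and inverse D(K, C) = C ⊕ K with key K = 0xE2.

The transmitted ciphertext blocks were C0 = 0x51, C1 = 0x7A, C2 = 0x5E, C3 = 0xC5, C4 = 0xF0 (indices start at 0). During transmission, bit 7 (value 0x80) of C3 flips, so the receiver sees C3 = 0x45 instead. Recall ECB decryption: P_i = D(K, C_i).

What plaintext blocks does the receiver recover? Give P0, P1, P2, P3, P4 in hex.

Only C3 changed, to 0x45. In ECB, a change in C_i affects only P_i. Decrypting the received ciphertext:
P0: D(K, 0x51) = 0xB3.
P1: D(K, 0x7A) = 0x98.
P2: D(K, 0x5E) = 0xBC.
P3: D(K, 0x45) = 0xA7.
P4: D(K, 0xF0) = 0x12.
Blocks that differ from the original plaintext: P3.

P0 = 0xB3, P1 = 0x98, P2 = 0xBC, P3 = 0xA7, P4 = 0x12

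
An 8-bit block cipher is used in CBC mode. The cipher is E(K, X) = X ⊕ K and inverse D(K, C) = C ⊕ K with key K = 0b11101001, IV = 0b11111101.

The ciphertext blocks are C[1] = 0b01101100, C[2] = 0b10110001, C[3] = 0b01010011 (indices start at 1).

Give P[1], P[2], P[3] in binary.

P[1] = 0b01111000, P[2] = 0b00110100, P[3] = 0b00001011

CBC decryption: P_i = D(K, C_i) ⊕ C_{i−1}, with C_{0} = IV.
P[1]: D(K, 0b01101100) = 0b10000101; 0b10000101 ⊕ 0b11111101 = 0b01111000.
P[2]: D(K, 0b10110001) = 0b01011000; 0b01011000 ⊕ 0b01101100 = 0b00110100.
P[3]: D(K, 0b01010011) = 0b10111010; 0b10111010 ⊕ 0b10110001 = 0b00001011.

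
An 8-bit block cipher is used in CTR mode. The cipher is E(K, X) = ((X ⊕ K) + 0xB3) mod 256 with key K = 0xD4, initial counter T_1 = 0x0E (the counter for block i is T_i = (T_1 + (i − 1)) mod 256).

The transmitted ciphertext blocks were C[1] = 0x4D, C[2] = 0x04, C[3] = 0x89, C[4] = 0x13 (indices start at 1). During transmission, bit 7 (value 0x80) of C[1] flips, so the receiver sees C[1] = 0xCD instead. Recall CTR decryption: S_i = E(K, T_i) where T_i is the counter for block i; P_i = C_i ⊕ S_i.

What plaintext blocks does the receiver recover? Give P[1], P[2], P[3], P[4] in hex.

P[1] = 0x40, P[2] = 0x8A, P[3] = 0xFE, P[4] = 0x6B

Only C[1] changed, to 0xCD. In CTR, a change in C_i flips the same bit in P_i only; the keystream is unaffected. Decrypting the received ciphertext:
P[1]: T = 0x0E, S = E(K, T) = 0x8D; 0xCD ⊕ 0x8D = 0x40.
P[2]: T = 0x0F, S = E(K, T) = 0x8E; 0x04 ⊕ 0x8E = 0x8A.
P[3]: T = 0x10, S = E(K, T) = 0x77; 0x89 ⊕ 0x77 = 0xFE.
P[4]: T = 0x11, S = E(K, T) = 0x78; 0x13 ⊕ 0x78 = 0x6B.
Blocks that differ from the original plaintext: P[1].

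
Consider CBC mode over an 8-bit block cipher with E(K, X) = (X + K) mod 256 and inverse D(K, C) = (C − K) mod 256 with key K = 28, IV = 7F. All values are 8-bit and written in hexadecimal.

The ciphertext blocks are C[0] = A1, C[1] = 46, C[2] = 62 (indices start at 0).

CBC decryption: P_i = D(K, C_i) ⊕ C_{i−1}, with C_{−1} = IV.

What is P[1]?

P[1]: D(K, 46) = 1E; 1E ⊕ A1 = BF.

P[1] = BF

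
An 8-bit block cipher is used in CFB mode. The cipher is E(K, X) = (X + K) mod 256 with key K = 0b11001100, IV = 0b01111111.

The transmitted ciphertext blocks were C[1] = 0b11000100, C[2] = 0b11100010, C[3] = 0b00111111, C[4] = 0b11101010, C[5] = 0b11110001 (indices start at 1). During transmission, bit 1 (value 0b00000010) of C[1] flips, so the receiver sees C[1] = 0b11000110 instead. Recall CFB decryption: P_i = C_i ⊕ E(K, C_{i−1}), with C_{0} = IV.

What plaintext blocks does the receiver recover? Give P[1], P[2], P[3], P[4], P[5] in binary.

Only C[1] changed, to 0b11000110. In CFB, a change in C_i flips the same bit in P_i and garbles P_{i+1}. Decrypting the received ciphertext:
P[1]: E(K, 0b01111111) = 0b01001011; 0b11000110 ⊕ 0b01001011 = 0b10001101.
P[2]: E(K, 0b11000110) = 0b10010010; 0b11100010 ⊕ 0b10010010 = 0b01110000.
P[3]: E(K, 0b11100010) = 0b10101110; 0b00111111 ⊕ 0b10101110 = 0b10010001.
P[4]: E(K, 0b00111111) = 0b00001011; 0b11101010 ⊕ 0b00001011 = 0b11100001.
P[5]: E(K, 0b11101010) = 0b10110110; 0b11110001 ⊕ 0b10110110 = 0b01000111.
Blocks that differ from the original plaintext: P[1], P[2].

P[1] = 0b10001101, P[2] = 0b01110000, P[3] = 0b10010001, P[4] = 0b11100001, P[5] = 0b01000111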